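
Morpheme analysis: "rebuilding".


Word: "rebuilding"
Morphemes: re- | build | -ing
Each morpheme carries meaning
= 3 morphemes


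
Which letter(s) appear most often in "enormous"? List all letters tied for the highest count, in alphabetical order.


Word: "enormous"
Letter counts:
  'e': 1
  'm': 1
  'n': 1
  'o': 2
  'r': 1
  's': 1
  'u': 1
Maximum count = 2
Most frequent = 'o' (2 times each)


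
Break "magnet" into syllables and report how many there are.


Word: "magnet"
Syllable breakdown: mag-net
Counting: 2 parts
= 2 syllables


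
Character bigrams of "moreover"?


Word: "moreover" (length 8)
Number of bigrams = 8 - 2 + 1 = 7
  Position 0: "mo"
  Position 1: "or"
  Position 2: "re"
  Position 3: "eo"
  Position 4: "ov"
  Position 5: "ve"
  Position 6: "er"
Bigrams = "mo", "or", "re", "eo", "ov", "ve", "er"


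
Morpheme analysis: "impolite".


Word: "impolite"
Morphemes: im- | polite
Each morpheme carries meaning
= 2 morphemes


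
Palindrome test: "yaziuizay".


Word: "yaziuizay"
Reversed: "yaziuizay"
Forward == Backward? yaziuizay == yaziuizay
Palindrome = Yes


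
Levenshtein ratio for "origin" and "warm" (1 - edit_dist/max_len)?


Word 1: "origin" (length 6)
Word 2: "warm" (length 4)
One optimal edit sequence:
  1. delete 'o'  (+1)
  2. delete 'r'  (+1)
  3. substitute 'i' -> 'w'  (+1)
  4. substitute 'g' -> 'a'  (+1)
  5. substitute 'i' -> 'r'  (+1)
  6. substitute 'n' -> 'm'  (+1)
Edit distance = 6
Max length = max(6, 4) = 6
Similarity = 1 - 6/6
= 0.0000


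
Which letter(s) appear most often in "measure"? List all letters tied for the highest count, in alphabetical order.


Word: "measure"
Letter counts:
  'a': 1
  'e': 2
  'm': 1
  'r': 1
  's': 1
  'u': 1
Maximum count = 2
Most frequent = 'e' (2 times each)


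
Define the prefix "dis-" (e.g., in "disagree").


Prefix: dis-
As in: disagree -> dis- + agree
Meaning = not / opposite


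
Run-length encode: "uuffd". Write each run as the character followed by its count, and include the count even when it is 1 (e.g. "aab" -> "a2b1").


String: "uuffd"
Scanning for consecutive runs:
  'u' x 2
  'f' x 2
  'd' x 1
RLE = "u2f2d1"


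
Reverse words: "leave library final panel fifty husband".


Original: "leave library final panel fifty husband"
Words (1..n): leave | library | final | panel | fifty | husband
Reversed (n..1): husband | fifty | panel | final | library | leave
Result = "husband fifty panel final library leave"


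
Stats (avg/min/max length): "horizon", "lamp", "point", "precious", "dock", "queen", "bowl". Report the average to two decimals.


Lengths: "horizon"=7, "lamp"=4, "point"=5, "precious"=8, "dock"=4, "queen"=5, "bowl"=4
Sum = 37, Count = 7
Average = 37/7 = 5.29
= avg=5.29, min=4, max=8


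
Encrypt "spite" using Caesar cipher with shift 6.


Word: "spite"
Shift: 6
Each letter → (letter + shift) mod 26:
  's' (18) + 6 = 24 → 'y'
  'p' (15) + 6 = 21 → 'v'
  'i' (8) + 6 = 14 → 'o'
  't' (19) + 6 = 25 → 'z'
  'e' (4) + 6 = 10 → 'k'
Result = "yvozk"


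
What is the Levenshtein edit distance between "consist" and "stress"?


Word 1: "consist" (length 7)
Word 2: "stress" (length 6)
One optimal edit sequence (insert/delete/substitute each cost 1):
  1. delete 'c'  (+1)
  2. substitute 'o' -> 's'  (+1)
  3. substitute 'n' -> 't'  (+1)
  4. substitute 's' -> 'r'  (+1)
  5. substitute 'i' -> 'e'  (+1)
  6. keep 's'
  7. substitute 't' -> 's'  (+1)
Total edit operations: 6
Edit distance = 6


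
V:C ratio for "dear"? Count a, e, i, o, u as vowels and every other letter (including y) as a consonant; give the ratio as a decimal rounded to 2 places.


Word: "dear"
Vowels (a,e,i,o,u): 2
Consonants: 2
Ratio = 2/2
= 1.00


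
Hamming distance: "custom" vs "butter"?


Comparing character by character (same length = 6):
  Pos 0: 'c' vs 'b' !=
  Pos 1: 'u' vs 'u' =
  Pos 2: 's' vs 't' !=
  Pos 3: 't' vs 't' =
  Pos 4: 'o' vs 'e' !=
  Pos 5: 'm' vs 'r' !=
Hamming distance = 4


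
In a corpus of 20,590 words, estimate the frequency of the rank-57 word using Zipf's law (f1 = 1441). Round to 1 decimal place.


Zipf's law: f(r) = f(1) / r
f(1) = 1441
f(57) = 1441 / 57
= 25.3 occurrences


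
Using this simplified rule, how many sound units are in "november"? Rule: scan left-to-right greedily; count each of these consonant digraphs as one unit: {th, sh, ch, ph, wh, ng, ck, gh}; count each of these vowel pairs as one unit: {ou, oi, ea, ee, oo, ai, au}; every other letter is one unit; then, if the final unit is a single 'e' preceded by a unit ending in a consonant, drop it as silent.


Word: "november" (8 letters)
Left-to-right scan:
  (1) 'n' (letter)
  (2) 'o' (letter)
  (3) 'v' (letter)
  (4) 'e' (letter)
  (5) 'm' (letter)
  (6) 'b' (letter)
  (7) 'e' (letter)
  (8) 'r' (letter)
Units from scan: 8
Sound units = 8 units


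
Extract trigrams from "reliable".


Word: "reliable" (length 8)
Number of trigrams = 8 - 3 + 1 = 6
  Position 0: "rel"
  Position 1: "eli"
  Position 2: "lia"
  Position 3: "iab"
  Position 4: "abl"
  Position 5: "ble"
Trigrams = "rel", "eli", "lia", "iab", "abl", "ble"


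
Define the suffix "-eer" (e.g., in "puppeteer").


Suffix: -eer
Example: puppeteer = puppet + -eer
Meaning = one who is concerned with


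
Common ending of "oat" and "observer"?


Word 1: "oat"
Word 2: "observer"
Comparing from end:
  Pos -1: 't' != 'r' (stop)
LCS = "" (length 0)


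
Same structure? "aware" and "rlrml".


Pattern of "aware": [0, 1, 0, 2, 3]
Pattern of "rlrml": [0, 1, 0, 2, 1]
Patterns do not match
Same pattern = No


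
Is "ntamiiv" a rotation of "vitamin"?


Word: "vitamin", Candidate: "ntamiiv"
Method: check if candidate is substring of word+word
"vitaminvitamin" contains "ntamiiv"? No
Is rotation = No


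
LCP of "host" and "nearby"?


Word 1: "host"
Word 2: "nearby"
Comparing from start:
  Pos 0: 'h' != 'n' (stop)
LCP = "" (length 0)


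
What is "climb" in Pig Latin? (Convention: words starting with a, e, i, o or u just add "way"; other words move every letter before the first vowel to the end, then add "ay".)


Word: "climb"
Starts with consonant(s) → move to end, add 'ay'
Consonant cluster: "cl"
Pig Latin = "imbclay"


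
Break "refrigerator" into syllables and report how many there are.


Word: "refrigerator"
Syllable breakdown: re · frig · er · a · tor
Counting: 5 parts
= 5 syllables


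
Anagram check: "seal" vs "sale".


Word 1: "seal" → sorted: aels
Word 2: "sale" → sorted: aels
Same letters? aels == aels
Anagram = Yes


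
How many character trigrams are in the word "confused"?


Word: "confused" (length 8)
Number of 3-grams = length - 3 + 1 = 8 - 3 + 1
= 6


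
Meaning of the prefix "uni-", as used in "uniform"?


Prefix: uni-
As in: uniform -> uni- + form
Meaning = one


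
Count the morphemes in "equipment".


Word: "equipment"
Morphemes: equip + -ment
Each morpheme carries meaning
= 2 morphemes


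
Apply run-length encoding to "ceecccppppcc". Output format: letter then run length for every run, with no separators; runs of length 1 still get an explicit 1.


String: "ceecccppppcc"
Scanning for consecutive runs:
  'c' x 1
  'e' x 2
  'c' x 3
  'p' x 4
  'c' x 2
RLE = "c1e2c3p4c2"


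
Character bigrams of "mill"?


Word: "mill" (length 4)
Number of bigrams = 4 - 2 + 1 = 3
  Position 0: "mi"
  Position 1: "il"
  Position 2: "ll"
Bigrams = "mi", "il", "ll"


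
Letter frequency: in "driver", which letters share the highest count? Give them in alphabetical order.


Word: "driver"
Letter counts:
  'd': 1
  'e': 1
  'i': 1
  'r': 2
  'v': 1
Maximum count = 2
Most frequent = 'r' (2 times each)


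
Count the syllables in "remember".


Word: "remember"
Syllable breakdown: re | mem | ber
Counting: 3 parts
= 3 syllables


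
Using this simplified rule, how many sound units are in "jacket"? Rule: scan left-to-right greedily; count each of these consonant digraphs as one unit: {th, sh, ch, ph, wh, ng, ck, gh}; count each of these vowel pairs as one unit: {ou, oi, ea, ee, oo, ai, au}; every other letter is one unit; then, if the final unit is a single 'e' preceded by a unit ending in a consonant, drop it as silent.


Word: "jacket" (6 letters)
Left-to-right scan:
  1. 'j' (letter)
  2. 'a' (letter)
  3. 'ck' (digraph)
  4. 'e' (letter)
  5. 't' (letter)
Units from scan: 5
Sound units = 5 units


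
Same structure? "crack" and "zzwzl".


Pattern of "crack": [0, 1, 2, 0, 3]
Pattern of "zzwzl": [0, 0, 1, 0, 2]
Patterns do not match
Same pattern = No


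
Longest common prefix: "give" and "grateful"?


Word 1: "give"
Word 2: "grateful"
Comparing from start:
  Pos 0: 'g' == 'g'
  Pos 1: 'i' != 'r' (stop)
LCP = "g" (length 1)


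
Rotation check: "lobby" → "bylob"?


Word: "lobby", Candidate: "bylob"
Method: check if candidate is substring of word+word
"lobbylobby" contains "bylob"? Yes
Is rotation = Yes


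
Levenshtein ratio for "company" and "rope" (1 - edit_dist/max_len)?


Word 1: "company" (length 7)
Word 2: "rope" (length 4)
One optimal edit sequence:
  1. substitute 'c' -> 'r'  (+1)
  2. keep 'o'
  3. delete 'm'  (+1)
  4. keep 'p'
  5. delete 'a'  (+1)
  6. delete 'n'  (+1)
  7. substitute 'y' -> 'e'  (+1)
Edit distance = 5
Max length = max(7, 4) = 7
Similarity = 1 - 5/7
= 0.2857


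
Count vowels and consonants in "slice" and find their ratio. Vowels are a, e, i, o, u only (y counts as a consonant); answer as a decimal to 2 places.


Word: "slice"
Vowels (a,e,i,o,u): 2
Consonants: 3
Ratio = 2/3
= 0.67


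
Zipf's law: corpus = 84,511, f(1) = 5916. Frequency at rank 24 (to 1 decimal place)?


Zipf's law: f(r) = f(1) / r
f(1) = 5916
f(24) = 5916 / 24
= 246.5 occurrences


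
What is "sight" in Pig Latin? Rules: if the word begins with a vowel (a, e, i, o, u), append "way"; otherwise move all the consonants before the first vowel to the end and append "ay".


Word: "sight"
Starts with consonant(s) → move to end, add 'ay'
Consonant cluster: "s"
Pig Latin = "ightsay"


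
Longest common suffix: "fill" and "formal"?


Word 1: "fill"
Word 2: "formal"
Comparing from end:
  Pos -1: 'l' == 'l'
  Pos -2: 'l' != 'a' (stop)
LCS = "l" (length 1)


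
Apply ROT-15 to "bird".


Word: "bird"
Shift: 15
Each letter → (letter + shift) mod 26:
  'b' (1) + 15 = 16 → 'q'
  'i' (8) + 15 = 23 → 'x'
  'r' (17) + 15 = 6 → 'g'
  'd' (3) + 15 = 18 → 's'
Result = "qxgs"


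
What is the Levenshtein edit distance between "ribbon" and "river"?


Word 1: "ribbon" (length 6)
Word 2: "river" (length 5)
One optimal edit sequence (insert/delete/substitute each cost 1):
  1. keep 'r'
  2. keep 'i'
  3. delete 'b'  (+1)
  4. substitute 'b' -> 'v'  (+1)
  5. substitute 'o' -> 'e'  (+1)
  6. substitute 'n' -> 'r'  (+1)
Total edit operations: 4
Edit distance = 4


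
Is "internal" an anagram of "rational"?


Word 1: "rational" → sorted: aailnort
Word 2: "internal" → sorted: aeilnnrt
Same letters? aailnort != aeilnnrt
Anagram = No


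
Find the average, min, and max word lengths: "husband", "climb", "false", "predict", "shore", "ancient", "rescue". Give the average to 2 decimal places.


Lengths: "husband"=7, "climb"=5, "false"=5, "predict"=7, "shore"=5, "ancient"=7, "rescue"=6
Sum = 42, Count = 7
Average = 42/7 = 6.00
= avg=6.00, min=5, max=7


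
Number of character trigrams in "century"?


Word: "century" (length 7)
Number of 3-grams = length - 3 + 1 = 7 - 3 + 1
= 5


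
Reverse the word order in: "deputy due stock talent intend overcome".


Original: "deputy due stock talent intend overcome"
Words (1..n): deputy | due | stock | talent | intend | overcome
Reversed (n..1): overcome | intend | talent | stock | due | deputy
Result = "overcome intend talent stock due deputy"


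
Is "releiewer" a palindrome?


Word: "releiewer"
Reversed: "reweieler"
Forward == Backward? releiewer != reweieler
Palindrome = No


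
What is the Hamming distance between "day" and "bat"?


Comparing character by character (same length = 3):
  Pos 0: 'd' vs 'b' !=
  Pos 1: 'a' vs 'a' =
  Pos 2: 'y' vs 't' !=
Hamming distance = 2


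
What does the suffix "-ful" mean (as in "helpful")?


Suffix: -ful
Example: helpful (help + -ful)
Meaning = full of


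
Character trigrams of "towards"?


Word: "towards" (length 7)
Number of trigrams = 7 - 3 + 1 = 5
  Position 0: "tow"
  Position 1: "owa"
  Position 2: "war"
  Position 3: "ard"
  Position 4: "rds"
Trigrams = "tow", "owa", "war", "ard", "rds"


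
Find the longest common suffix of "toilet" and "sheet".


Word 1: "toilet"
Word 2: "sheet"
Comparing from end:
  Pos -1: 't' == 't'
  Pos -2: 'e' == 'e'
  Pos -3: 'l' != 'e' (stop)
LCS = "et" (length 2)


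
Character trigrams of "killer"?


Word: "killer" (length 6)
Number of trigrams = 6 - 3 + 1 = 4
  Position 0: "kil"
  Position 1: "ill"
  Position 2: "lle"
  Position 3: "ler"
Trigrams = "kil", "ill", "lle", "ler"


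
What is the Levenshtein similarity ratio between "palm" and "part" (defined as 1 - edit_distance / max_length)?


Word 1: "palm" (length 4)
Word 2: "part" (length 4)
One optimal edit sequence:
  1. keep 'p'
  2. keep 'a'
  3. substitute 'l' -> 'r'  (+1)
  4. substitute 'm' -> 't'  (+1)
Edit distance = 2
Max length = max(4, 4) = 4
Similarity = 1 - 2/4
= 0.5000


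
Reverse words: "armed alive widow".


Original: "armed alive widow"
Words (1..n): armed | alive | widow
Reversed (n..1): widow | alive | armed
Result = "widow alive armed"


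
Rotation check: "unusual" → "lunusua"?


Word: "unusual", Candidate: "lunusua"
Method: check if candidate is substring of word+word
"unusualunusual" contains "lunusua"? Yes
Is rotation = Yes


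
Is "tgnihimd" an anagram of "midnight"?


Word 1: "midnight" → sorted: dghiimnt
Word 2: "tgnihimd" → sorted: dghiimnt
Same letters? dghiimnt == dghiimnt
Anagram = Yes


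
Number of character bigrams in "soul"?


Word: "soul" (length 4)
Number of 2-grams = length - 2 + 1 = 4 - 2 + 1
= 3


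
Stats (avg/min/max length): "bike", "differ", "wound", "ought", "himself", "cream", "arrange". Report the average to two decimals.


Lengths: "bike"=4, "differ"=6, "wound"=5, "ought"=5, "himself"=7, "cream"=5, "arrange"=7
Sum = 39, Count = 7
Average = 39/7 = 5.57
= avg=5.57, min=4, max=7


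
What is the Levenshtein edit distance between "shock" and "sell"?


Word 1: "shock" (length 5)
Word 2: "sell" (length 4)
One optimal edit sequence (insert/delete/substitute each cost 1):
  1. keep 's'
  2. delete 'h'  (+1)
  3. substitute 'o' -> 'e'  (+1)
  4. substitute 'c' -> 'l'  (+1)
  5. substitute 'k' -> 'l'  (+1)
Total edit operations: 4
Edit distance = 4


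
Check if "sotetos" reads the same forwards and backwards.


Word: "sotetos"
Reversed: "sotetos"
Forward == Backward? sotetos == sotetos
Palindrome = Yes


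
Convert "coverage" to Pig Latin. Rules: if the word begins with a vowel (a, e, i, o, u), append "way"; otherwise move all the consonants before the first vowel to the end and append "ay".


Word: "coverage"
Starts with consonant(s) → move to end, add 'ay'
Consonant cluster: "c"
Pig Latin = "overagecay"


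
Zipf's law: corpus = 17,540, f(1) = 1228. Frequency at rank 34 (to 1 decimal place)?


Zipf's law: f(r) = f(1) / r
f(1) = 1228
f(34) = 1228 / 34
= 36.1 occurrences


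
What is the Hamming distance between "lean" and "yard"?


Comparing character by character (same length = 4):
  Pos 0: 'l' vs 'y' !=
  Pos 1: 'e' vs 'a' !=
  Pos 2: 'a' vs 'r' !=
  Pos 3: 'n' vs 'd' !=
Hamming distance = 4


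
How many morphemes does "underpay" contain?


Word: "underpay"
Morphemes: under- | pay
Each morpheme carries meaning
= 2 morphemes


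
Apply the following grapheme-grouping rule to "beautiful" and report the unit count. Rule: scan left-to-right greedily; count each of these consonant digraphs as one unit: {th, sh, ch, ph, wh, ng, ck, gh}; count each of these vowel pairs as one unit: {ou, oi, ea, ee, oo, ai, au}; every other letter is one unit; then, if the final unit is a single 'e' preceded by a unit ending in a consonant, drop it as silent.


Word: "beautiful" (9 letters)
Left-to-right scan:
  1. 'b' (letter)
  2. 'ea' (vowel-pair)
  3. 'u' (letter)
  4. 't' (letter)
  5. 'i' (letter)
  6. 'f' (letter)
  7. 'u' (letter)
  8. 'l' (letter)
Units from scan: 8
Sound units = 8 units


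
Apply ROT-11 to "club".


Word: "club"
Shift: 11
Each letter → (letter + shift) mod 26:
  'c' (2) + 11 = 13 → 'n'
  'l' (11) + 11 = 22 → 'w'
  'u' (20) + 11 = 5 → 'f'
  'b' (1) + 11 = 12 → 'm'
Result = "nwfm"


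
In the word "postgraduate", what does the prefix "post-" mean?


Prefix: post-
Example: postgraduate = post- + graduate
Meaning = after


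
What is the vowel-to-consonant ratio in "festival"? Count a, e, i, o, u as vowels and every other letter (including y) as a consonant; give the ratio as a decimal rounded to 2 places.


Word: "festival"
Vowels (a,e,i,o,u): 3
Consonants: 5
Ratio = 3/5
= 0.60


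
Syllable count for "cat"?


Word: "cat"
Syllable breakdown: cat
Counting: 1 part
= 1 syllable


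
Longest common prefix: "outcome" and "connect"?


Word 1: "outcome"
Word 2: "connect"
Comparing from start:
  Pos 0: 'o' != 'c' (stop)
LCP = "" (length 0)


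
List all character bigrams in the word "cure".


Word: "cure" (length 4)
Number of bigrams = 4 - 2 + 1 = 3
  Position 0: "cu"
  Position 1: "ur"
  Position 2: "re"
Bigrams = "cu", "ur", "re"


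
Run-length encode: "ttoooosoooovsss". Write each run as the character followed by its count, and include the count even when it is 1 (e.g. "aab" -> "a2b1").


String: "ttoooosoooovsss"
Scanning for consecutive runs:
  't' x 2
  'o' x 4
  's' x 1
  'o' x 4
  'v' x 1
  's' x 3
RLE = "t2o4s1o4v1s3"


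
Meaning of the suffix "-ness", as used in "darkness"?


Suffix: -ness
Example: darkness = dark + -ness
Meaning = state of being


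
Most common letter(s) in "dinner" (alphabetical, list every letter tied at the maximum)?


Word: "dinner"
Letter counts:
  'd': 1
  'e': 1
  'i': 1
  'n': 2
  'r': 1
Maximum count = 2
Most frequent = 'n' (2 times each)


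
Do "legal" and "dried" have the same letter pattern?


Pattern of "legal": [0, 1, 2, 3, 0]
Pattern of "dried": [0, 1, 2, 3, 0]
Patterns match
Same pattern = Yes


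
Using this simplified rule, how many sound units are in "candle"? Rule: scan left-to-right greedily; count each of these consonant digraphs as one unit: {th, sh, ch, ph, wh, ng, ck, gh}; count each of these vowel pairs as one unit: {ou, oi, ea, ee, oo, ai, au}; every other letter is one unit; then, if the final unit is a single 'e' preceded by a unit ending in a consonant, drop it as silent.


Word: "candle" (6 letters)
Left-to-right scan:
  (1) 'c' (letter)
  (2) 'a' (letter)
  (3) 'n' (letter)
  (4) 'd' (letter)
  (5) 'l' (letter)
  (6) 'e' (letter)
Units from scan: 6
Final unit is 'e' after a consonant -> drop as silent (-1)
Sound units = 5 units


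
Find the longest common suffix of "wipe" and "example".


Word 1: "wipe"
Word 2: "example"
Comparing from end:
  Pos -1: 'e' == 'e'
  Pos -2: 'p' != 'l' (stop)
LCS = "e" (length 1)


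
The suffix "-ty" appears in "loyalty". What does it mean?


Suffix: -ty
Example: loyalty (loyal + -ty)
Meaning = quality of


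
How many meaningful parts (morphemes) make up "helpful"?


Word: "helpful"
Morphemes: help + -ful
Each morpheme carries meaning
= 2 morphemes


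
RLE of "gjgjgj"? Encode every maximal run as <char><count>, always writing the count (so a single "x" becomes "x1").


String: "gjgjgj"
Scanning for consecutive runs:
  'g' x 1
  'j' x 1
  'g' x 1
  'j' x 1
  'g' x 1
  'j' x 1
RLE = "g1j1g1j1g1j1"


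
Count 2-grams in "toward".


Word: "toward" (length 6)
Number of 2-grams = length - 2 + 1 = 6 - 2 + 1
= 5


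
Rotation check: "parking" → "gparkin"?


Word: "parking", Candidate: "gparkin"
Method: check if candidate is substring of word+word
"parkingparking" contains "gparkin"? Yes
Is rotation = Yes


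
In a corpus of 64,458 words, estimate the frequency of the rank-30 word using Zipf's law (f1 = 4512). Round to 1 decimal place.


Zipf's law: f(r) = f(1) / r
f(1) = 4512
f(30) = 4512 / 30
= 150.4 occurrences


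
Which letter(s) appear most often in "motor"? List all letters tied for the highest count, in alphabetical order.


Word: "motor"
Letter counts:
  'm': 1
  'o': 2
  'r': 1
  't': 1
Maximum count = 2
Most frequent = 'o' (2 times each)


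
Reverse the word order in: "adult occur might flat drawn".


Original: "adult occur might flat drawn"
Words (1..n): adult | occur | might | flat | drawn
Reversed (n..1): drawn | flat | might | occur | adult
Result = "drawn flat might occur adult"


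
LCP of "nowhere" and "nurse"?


Word 1: "nowhere"
Word 2: "nurse"
Comparing from start:
  Pos 0: 'n' == 'n'
  Pos 1: 'o' != 'u' (stop)
LCP = "n" (length 1)


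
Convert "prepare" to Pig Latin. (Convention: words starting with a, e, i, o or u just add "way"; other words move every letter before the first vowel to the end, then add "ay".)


Word: "prepare"
Starts with consonant(s) → move to end, add 'ay'
Consonant cluster: "pr"
Pig Latin = "eparepray"


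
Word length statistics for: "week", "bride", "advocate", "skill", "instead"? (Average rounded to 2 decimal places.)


Lengths: "week"=4, "bride"=5, "advocate"=8, "skill"=5, "instead"=7
Sum = 29, Count = 5
Average = 29/5 = 5.80
= avg=5.80, min=4, max=8


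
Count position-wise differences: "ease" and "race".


Comparing character by character (same length = 4):
  Pos 0: 'e' vs 'r' !=
  Pos 1: 'a' vs 'a' =
  Pos 2: 's' vs 'c' !=
  Pos 3: 'e' vs 'e' =
Hamming distance = 2


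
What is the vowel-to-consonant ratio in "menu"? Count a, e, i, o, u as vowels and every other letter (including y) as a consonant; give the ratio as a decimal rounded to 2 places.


Word: "menu"
Vowels (a,e,i,o,u): 2
Consonants: 2
Ratio = 2/2
= 1.00


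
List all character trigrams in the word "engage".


Word: "engage" (length 6)
Number of trigrams = 6 - 3 + 1 = 4
  Position 0: "eng"
  Position 1: "nga"
  Position 2: "gag"
  Position 3: "age"
Trigrams = "eng", "nga", "gag", "age"


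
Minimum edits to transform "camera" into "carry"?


Word 1: "camera" (length 6)
Word 2: "carry" (length 5)
One optimal edit sequence (insert/delete/substitute each cost 1):
  1. keep 'c'
  2. keep 'a'
  3. delete 'm'  (+1)
  4. substitute 'e' -> 'r'  (+1)
  5. keep 'r'
  6. substitute 'a' -> 'y'  (+1)
Total edit operations: 3
Edit distance = 3


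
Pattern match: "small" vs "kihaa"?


Pattern of "small": [0, 1, 2, 3, 3]
Pattern of "kihaa": [0, 1, 2, 3, 3]
Patterns match
Same pattern = Yes


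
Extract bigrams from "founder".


Word: "founder" (length 7)
Number of bigrams = 7 - 2 + 1 = 6
  Position 0: "fo"
  Position 1: "ou"
  Position 2: "un"
  Position 3: "nd"
  Position 4: "de"
  Position 5: "er"
Bigrams = "fo", "ou", "un", "nd", "de", "er"


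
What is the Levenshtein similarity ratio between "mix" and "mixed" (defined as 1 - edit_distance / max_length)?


Word 1: "mix" (length 3)
Word 2: "mixed" (length 5)
One optimal edit sequence:
  1. keep 'm'
  2. keep 'i'
  3. keep 'x'
  4. insert 'e'  (+1)
  5. insert 'd'  (+1)
Edit distance = 2
Max length = max(3, 5) = 5
Similarity = 1 - 2/5
= 0.6000


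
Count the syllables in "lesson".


Word: "lesson"
Syllable breakdown: les · son
Counting: 2 parts
= 2 syllables


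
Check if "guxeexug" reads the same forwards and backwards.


Word: "guxeexug"
Reversed: "guxeexug"
Forward == Backward? guxeexug == guxeexug
Palindrome = Yes


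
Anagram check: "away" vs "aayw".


Word 1: "away" → sorted: aawy
Word 2: "aayw" → sorted: aawy
Same letters? aawy == aawy
Anagram = Yes


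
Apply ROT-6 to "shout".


Word: "shout"
Shift: 6
Each letter → (letter + shift) mod 26:
  's' (18) + 6 = 24 → 'y'
  'h' (7) + 6 = 13 → 'n'
  'o' (14) + 6 = 20 → 'u'
  'u' (20) + 6 = 0 → 'a'
  't' (19) + 6 = 25 → 'z'
Result = "ynuaz"


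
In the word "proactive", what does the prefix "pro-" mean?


Prefix: pro-
As in: proactive -> pro- + active
Meaning = forward / in favor of


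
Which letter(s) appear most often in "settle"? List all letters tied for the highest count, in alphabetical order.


Word: "settle"
Letter counts:
  'e': 2
  'l': 1
  's': 1
  't': 2
Maximum count = 2
Most frequent = 'e', 't' (2 times each)


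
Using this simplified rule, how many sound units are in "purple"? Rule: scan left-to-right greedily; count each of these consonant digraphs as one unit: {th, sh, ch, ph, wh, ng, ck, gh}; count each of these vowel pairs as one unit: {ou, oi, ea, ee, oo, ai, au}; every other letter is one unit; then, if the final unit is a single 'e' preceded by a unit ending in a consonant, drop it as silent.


Word: "purple" (6 letters)
Left-to-right scan:
  (1) 'p' (letter)
  (2) 'u' (letter)
  (3) 'r' (letter)
  (4) 'p' (letter)
  (5) 'l' (letter)
  (6) 'e' (letter)
Units from scan: 6
Final unit is 'e' after a consonant -> drop as silent (-1)
Sound units = 5 units


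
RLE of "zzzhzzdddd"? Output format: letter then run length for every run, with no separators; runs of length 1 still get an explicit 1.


String: "zzzhzzdddd"
Scanning for consecutive runs:
  'z' x 3
  'h' x 1
  'z' x 2
  'd' x 4
RLE = "z3h1z2d4"


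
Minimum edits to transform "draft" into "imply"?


Word 1: "draft" (length 5)
Word 2: "imply" (length 5)
One optimal edit sequence (insert/delete/substitute each cost 1):
  1. substitute 'd' -> 'i'  (+1)
  2. substitute 'r' -> 'm'  (+1)
  3. substitute 'a' -> 'p'  (+1)
  4. substitute 'f' -> 'l'  (+1)
  5. substitute 't' -> 'y'  (+1)
Total edit operations: 5
Edit distance = 5


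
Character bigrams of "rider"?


Word: "rider" (length 5)
Number of bigrams = 5 - 2 + 1 = 4
  Position 0: "ri"
  Position 1: "id"
  Position 2: "de"
  Position 3: "er"
Bigrams = "ri", "id", "de", "er"


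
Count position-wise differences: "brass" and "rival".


Comparing character by character (same length = 5):
  Pos 0: 'b' vs 'r' !=
  Pos 1: 'r' vs 'i' !=
  Pos 2: 'a' vs 'v' !=
  Pos 3: 's' vs 'a' !=
  Pos 4: 's' vs 'l' !=
Hamming distance = 5


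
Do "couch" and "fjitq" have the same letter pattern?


Pattern of "couch": [0, 1, 2, 0, 3]
Pattern of "fjitq": [0, 1, 2, 3, 4]
Patterns do not match
Same pattern = No


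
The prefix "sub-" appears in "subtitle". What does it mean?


Prefix: sub-
Example: subtitle (sub- + title)
Meaning = under / below


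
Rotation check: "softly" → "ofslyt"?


Word: "softly", Candidate: "ofslyt"
Method: check if candidate is substring of word+word
"softlysoftly" contains "ofslyt"? No
Is rotation = No


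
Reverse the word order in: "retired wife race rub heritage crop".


Original: "retired wife race rub heritage crop"
Words (1..n): retired | wife | race | rub | heritage | crop
Reversed (n..1): crop | heritage | rub | race | wife | retired
Result = "crop heritage rub race wife retired"


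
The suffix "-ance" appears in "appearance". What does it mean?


Suffix: -ance
Example: appearance (appear + -ance)
Meaning = state of


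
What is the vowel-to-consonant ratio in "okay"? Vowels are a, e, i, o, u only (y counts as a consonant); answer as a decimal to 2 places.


Word: "okay"
Vowels (a,e,i,o,u): 2
Consonants: 2
Ratio = 2/2
= 1.00


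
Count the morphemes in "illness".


Word: "illness"
Morphemes: ill + -ness
Each morpheme carries meaning
= 2 morphemes


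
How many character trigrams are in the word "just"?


Word: "just" (length 4)
Number of 3-grams = length - 3 + 1 = 4 - 3 + 1
= 2


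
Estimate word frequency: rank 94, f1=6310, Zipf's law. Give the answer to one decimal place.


Zipf's law: f(r) = f(1) / r
f(1) = 6310
f(94) = 6310 / 94
= 67.1 occurrences


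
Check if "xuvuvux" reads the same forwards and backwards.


Word: "xuvuvux"
Reversed: "xuvuvux"
Forward == Backward? xuvuvux == xuvuvux
Palindrome = Yes


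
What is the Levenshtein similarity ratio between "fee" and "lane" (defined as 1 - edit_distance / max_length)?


Word 1: "fee" (length 3)
Word 2: "lane" (length 4)
One optimal edit sequence:
  1. insert 'l'  (+1)
  2. substitute 'f' -> 'a'  (+1)
  3. substitute 'e' -> 'n'  (+1)
  4. keep 'e'
Edit distance = 3
Max length = max(3, 4) = 4
Similarity = 1 - 3/4
= 0.2500


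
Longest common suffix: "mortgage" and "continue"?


Word 1: "mortgage"
Word 2: "continue"
Comparing from end:
  Pos -1: 'e' == 'e'
  Pos -2: 'g' != 'u' (stop)
LCS = "e" (length 1)


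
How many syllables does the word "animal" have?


Word: "animal"
Syllable breakdown: an · i · mal
Counting: 3 parts
= 3 syllables


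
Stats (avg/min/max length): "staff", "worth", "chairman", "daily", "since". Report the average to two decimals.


Lengths: "staff"=5, "worth"=5, "chairman"=8, "daily"=5, "since"=5
Sum = 28, Count = 5
Average = 28/5 = 5.60
= avg=5.60, min=5, max=8


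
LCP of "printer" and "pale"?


Word 1: "printer"
Word 2: "pale"
Comparing from start:
  Pos 0: 'p' == 'p'
  Pos 1: 'r' != 'a' (stop)
LCP = "p" (length 1)


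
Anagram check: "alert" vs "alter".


Word 1: "alert" → sorted: aelrt
Word 2: "alter" → sorted: aelrt
Same letters? aelrt == aelrt
Anagram = Yes


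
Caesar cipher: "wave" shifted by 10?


Word: "wave"
Shift: 10
Each letter → (letter + shift) mod 26:
  'w' (22) + 10 = 6 → 'g'
  'a' (0) + 10 = 10 → 'k'
  'v' (21) + 10 = 5 → 'f'
  'e' (4) + 10 = 14 → 'o'
Result = "gkfo"


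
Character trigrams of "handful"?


Word: "handful" (length 7)
Number of trigrams = 7 - 3 + 1 = 5
  Position 0: "han"
  Position 1: "and"
  Position 2: "ndf"
  Position 3: "dfu"
  Position 4: "ful"
Trigrams = "han", "and", "ndf", "dfu", "ful"


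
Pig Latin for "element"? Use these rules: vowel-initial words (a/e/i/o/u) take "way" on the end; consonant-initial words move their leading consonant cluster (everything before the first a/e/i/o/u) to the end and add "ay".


Word: "element"
Starts with vowel → add 'way'
Pig Latin = "elementway"


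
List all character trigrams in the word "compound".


Word: "compound" (length 8)
Number of trigrams = 8 - 3 + 1 = 6
  Position 0: "com"
  Position 1: "omp"
  Position 2: "mpo"
  Position 3: "pou"
  Position 4: "oun"
  Position 5: "und"
Trigrams = "com", "omp", "mpo", "pou", "oun", "und"


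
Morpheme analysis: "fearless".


Word: "fearless"
Morphemes: fear | -less
Each morpheme carries meaning
= 2 morphemes


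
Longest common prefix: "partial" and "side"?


Word 1: "partial"
Word 2: "side"
Comparing from start:
  Pos 0: 'p' != 's' (stop)
LCP = "" (length 0)


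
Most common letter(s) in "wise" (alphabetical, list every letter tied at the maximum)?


Word: "wise"
Letter counts:
  'e': 1
  'i': 1
  's': 1
  'w': 1
Maximum count = 1
Most frequent = 'e', 'i', 's', 'w' (1 time each)


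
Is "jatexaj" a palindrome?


Word: "jatexaj"
Reversed: "jaxetaj"
Forward == Backward? jatexaj != jaxetaj
Palindrome = No


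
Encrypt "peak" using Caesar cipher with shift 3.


Word: "peak"
Shift: 3
Each letter → (letter + shift) mod 26:
  'p' (15) + 3 = 18 → 's'
  'e' (4) + 3 = 7 → 'h'
  'a' (0) + 3 = 3 → 'd'
  'k' (10) + 3 = 13 → 'n'
Result = "shdn"


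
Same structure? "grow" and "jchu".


Pattern of "grow": [0, 1, 2, 3]
Pattern of "jchu": [0, 1, 2, 3]
Patterns match
Same pattern = Yes


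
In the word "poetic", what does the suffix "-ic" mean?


Suffix: -ic
As in: poetic -> poet + -ic
Meaning = relating to


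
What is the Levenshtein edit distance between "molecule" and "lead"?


Word 1: "molecule" (length 8)
Word 2: "lead" (length 4)
One optimal edit sequence (insert/delete/substitute each cost 1):
  1. delete 'm'  (+1)
  2. delete 'o'  (+1)
  3. keep 'l'
  4. keep 'e'
  5. delete 'c'  (+1)
  6. delete 'u'  (+1)
  7. substitute 'l' -> 'a'  (+1)
  8. substitute 'e' -> 'd'  (+1)
Total edit operations: 6
Edit distance = 6


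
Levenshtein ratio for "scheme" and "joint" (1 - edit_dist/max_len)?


Word 1: "scheme" (length 6)
Word 2: "joint" (length 5)
One optimal edit sequence:
  1. delete 's'  (+1)
  2. substitute 'c' -> 'j'  (+1)
  3. substitute 'h' -> 'o'  (+1)
  4. substitute 'e' -> 'i'  (+1)
  5. substitute 'm' -> 'n'  (+1)
  6. substitute 'e' -> 't'  (+1)
Edit distance = 6
Max length = max(6, 5) = 6
Similarity = 1 - 6/6
= 0.0000


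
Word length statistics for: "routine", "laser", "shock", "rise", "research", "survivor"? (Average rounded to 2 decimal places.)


Lengths: "routine"=7, "laser"=5, "shock"=5, "rise"=4, "research"=8, "survivor"=8
Sum = 37, Count = 6
Average = 37/6 = 6.17
= avg=6.17, min=4, max=8


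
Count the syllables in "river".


Word: "river"
Syllable breakdown: riv · er
Counting: 2 parts
= 2 syllables


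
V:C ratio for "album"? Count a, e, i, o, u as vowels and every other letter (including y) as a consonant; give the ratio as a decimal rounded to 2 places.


Word: "album"
Vowels (a,e,i,o,u): 2
Consonants: 3
Ratio = 2/3
= 0.67


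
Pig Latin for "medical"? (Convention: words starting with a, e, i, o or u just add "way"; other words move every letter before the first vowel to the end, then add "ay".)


Word: "medical"
Starts with consonant(s) → move to end, add 'ay'
Consonant cluster: "m"
Pig Latin = "edicalmay"


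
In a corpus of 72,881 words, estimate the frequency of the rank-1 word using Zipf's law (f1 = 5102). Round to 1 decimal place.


Zipf's law: f(r) = f(1) / r
f(1) = 5102
f(1) = 5102 / 1
= 5102.0 occurrences


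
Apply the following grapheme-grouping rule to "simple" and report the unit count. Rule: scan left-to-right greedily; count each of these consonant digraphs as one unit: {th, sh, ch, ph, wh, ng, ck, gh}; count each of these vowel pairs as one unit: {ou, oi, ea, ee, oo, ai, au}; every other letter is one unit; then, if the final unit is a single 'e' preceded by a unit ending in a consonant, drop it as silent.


Word: "simple" (6 letters)
Left-to-right scan:
  (1) 's' (letter)
  (2) 'i' (letter)
  (3) 'm' (letter)
  (4) 'p' (letter)
  (5) 'l' (letter)
  (6) 'e' (letter)
Units from scan: 6
Final unit is 'e' after a consonant -> drop as silent (-1)
Sound units = 5 units


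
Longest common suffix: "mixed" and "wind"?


Word 1: "mixed"
Word 2: "wind"
Comparing from end:
  Pos -1: 'd' == 'd'
  Pos -2: 'e' != 'n' (stop)
LCS = "d" (length 1)


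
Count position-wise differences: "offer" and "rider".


Comparing character by character (same length = 5):
  Pos 0: 'o' vs 'r' !=
  Pos 1: 'f' vs 'i' !=
  Pos 2: 'f' vs 'd' !=
  Pos 3: 'e' vs 'e' =
  Pos 4: 'r' vs 'r' =
Hamming distance = 3


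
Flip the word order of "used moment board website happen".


Original: "used moment board website happen"
Words (1..n): used | moment | board | website | happen
Reversed (n..1): happen | website | board | moment | used
Result = "happen website board moment used"


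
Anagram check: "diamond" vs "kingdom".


Word 1: "diamond" → sorted: addimno
Word 2: "kingdom" → sorted: dgikmno
Same letters? addimno != dgikmno
Anagram = No


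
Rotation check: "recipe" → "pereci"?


Word: "recipe", Candidate: "pereci"
Method: check if candidate is substring of word+word
"reciperecipe" contains "pereci"? Yes
Is rotation = Yes


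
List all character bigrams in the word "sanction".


Word: "sanction" (length 8)
Number of bigrams = 8 - 2 + 1 = 7
  Position 0: "sa"
  Position 1: "an"
  Position 2: "nc"
  Position 3: "ct"
  Position 4: "ti"
  Position 5: "io"
  Position 6: "on"
Bigrams = "sa", "an", "nc", "ct", "ti", "io", "on"


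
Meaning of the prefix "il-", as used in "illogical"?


Prefix: il-
Example: illogical = il- + logical
Meaning = not


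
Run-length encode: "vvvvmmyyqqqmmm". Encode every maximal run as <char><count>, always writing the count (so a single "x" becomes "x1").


String: "vvvvmmyyqqqmmm"
Scanning for consecutive runs:
  'v' x 4
  'm' x 2
  'y' x 2
  'q' x 3
  'm' x 3
RLE = "v4m2y2q3m3"


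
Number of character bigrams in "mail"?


Word: "mail" (length 4)
Number of 2-grams = length - 2 + 1 = 4 - 2 + 1
= 3


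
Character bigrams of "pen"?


Word: "pen" (length 3)
Number of bigrams = 3 - 2 + 1 = 2
  Position 0: "pe"
  Position 1: "en"
Bigrams = "pe", "en"


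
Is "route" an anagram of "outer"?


Word 1: "outer" → sorted: eortu
Word 2: "route" → sorted: eortu
Same letters? eortu == eortu
Anagram = Yes


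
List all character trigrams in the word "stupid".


Word: "stupid" (length 6)
Number of trigrams = 6 - 3 + 1 = 4
  Position 0: "stu"
  Position 1: "tup"
  Position 2: "upi"
  Position 3: "pid"
Trigrams = "stu", "tup", "upi", "pid"


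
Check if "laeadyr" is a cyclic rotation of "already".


Word: "already", Candidate: "laeadyr"
Method: check if candidate is substring of word+word
"alreadyalready" contains "laeadyr"? No
Is rotation = No


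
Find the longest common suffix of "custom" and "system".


Word 1: "custom"
Word 2: "system"
Comparing from end:
  Pos -1: 'm' == 'm'
  Pos -2: 'o' != 'e' (stop)
LCS = "m" (length 1)


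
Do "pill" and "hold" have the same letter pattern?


Pattern of "pill": [0, 1, 2, 2]
Pattern of "hold": [0, 1, 2, 3]
Patterns do not match
Same pattern = No


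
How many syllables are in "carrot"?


Word: "carrot"
Syllable breakdown: car-rot
Counting: 2 parts
= 2 syllables


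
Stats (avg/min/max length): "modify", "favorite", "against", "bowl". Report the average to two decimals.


Lengths: "modify"=6, "favorite"=8, "against"=7, "bowl"=4
Sum = 25, Count = 4
Average = 25/4 = 6.25
= avg=6.25, min=4, max=8


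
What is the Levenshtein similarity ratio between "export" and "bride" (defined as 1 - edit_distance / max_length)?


Word 1: "export" (length 6)
Word 2: "bride" (length 5)
One optimal edit sequence:
  1. delete 'e'  (+1)
  2. substitute 'x' -> 'b'  (+1)
  3. substitute 'p' -> 'r'  (+1)
  4. substitute 'o' -> 'i'  (+1)
  5. substitute 'r' -> 'd'  (+1)
  6. substitute 't' -> 'e'  (+1)
Edit distance = 6
Max length = max(6, 5) = 6
Similarity = 1 - 6/6
= 0.0000


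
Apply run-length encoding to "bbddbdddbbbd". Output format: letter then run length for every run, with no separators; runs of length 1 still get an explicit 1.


String: "bbddbdddbbbd"
Scanning for consecutive runs:
  'b' x 2
  'd' x 2
  'b' x 1
  'd' x 3
  'b' x 3
  'd' x 1
RLE = "b2d2b1d3b3d1"


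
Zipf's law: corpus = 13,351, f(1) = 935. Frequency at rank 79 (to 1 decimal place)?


Zipf's law: f(r) = f(1) / r
f(1) = 935
f(79) = 935 / 79
= 11.8 occurrences


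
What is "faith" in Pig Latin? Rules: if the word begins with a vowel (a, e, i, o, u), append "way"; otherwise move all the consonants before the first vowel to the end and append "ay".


Word: "faith"
Starts with consonant(s) → move to end, add 'ay'
Consonant cluster: "f"
Pig Latin = "aithfay"


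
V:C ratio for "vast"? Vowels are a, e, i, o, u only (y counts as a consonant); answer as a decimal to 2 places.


Word: "vast"
Vowels (a,e,i,o,u): 1
Consonants: 3
Ratio = 1/3
= 0.33


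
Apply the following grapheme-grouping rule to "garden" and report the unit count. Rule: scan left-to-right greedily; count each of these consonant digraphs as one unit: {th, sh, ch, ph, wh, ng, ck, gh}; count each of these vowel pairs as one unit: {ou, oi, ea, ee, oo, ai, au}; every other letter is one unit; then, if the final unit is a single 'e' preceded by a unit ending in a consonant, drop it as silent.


Word: "garden" (6 letters)
Left-to-right scan:
  [1] 'g' (letter)
  [2] 'a' (letter)
  [3] 'r' (letter)
  [4] 'd' (letter)
  [5] 'e' (letter)
  [6] 'n' (letter)
Units from scan: 6
Sound units = 6 units
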